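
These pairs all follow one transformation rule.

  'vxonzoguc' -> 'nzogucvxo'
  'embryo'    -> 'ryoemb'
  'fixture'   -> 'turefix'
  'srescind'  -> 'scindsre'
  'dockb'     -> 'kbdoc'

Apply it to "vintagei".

Rule — move the first 3 characters to the end (rotate left by 3).
"vintagei" → "tageivin".

tageivin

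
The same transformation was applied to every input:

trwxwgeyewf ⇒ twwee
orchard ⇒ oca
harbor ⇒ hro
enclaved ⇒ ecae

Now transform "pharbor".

pab

Looking at the pairs, the operation is to swap each adjacent pair of characters (1↔2, 3↔4, ...), then keep every other character starting from the second (positions 2nd, 4th, 6th, ...).
"pharbor" → "hpraobr" → "pab".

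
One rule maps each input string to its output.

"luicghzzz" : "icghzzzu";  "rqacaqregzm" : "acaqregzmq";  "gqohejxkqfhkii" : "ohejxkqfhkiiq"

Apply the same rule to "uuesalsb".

esalsbu

Looking at the pairs, the operation is to delete the first character, then move the first character to the end.
Starting from "uuesalsb": after the first operation, "uesalsb"; after the second, "esalsbu".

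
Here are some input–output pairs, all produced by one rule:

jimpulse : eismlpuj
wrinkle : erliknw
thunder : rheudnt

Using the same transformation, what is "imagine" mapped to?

emnaigi

What's happening: take characters alternately from the front and the back (1st, last, 2nd, 2nd-last, ...), then move the first character to the end.
Working it through for "imagine": intermediate "iemnaig", final "emnaigi".
(Check on "jimpulse": → "jeismlpu" → "eismlpuj" ✓)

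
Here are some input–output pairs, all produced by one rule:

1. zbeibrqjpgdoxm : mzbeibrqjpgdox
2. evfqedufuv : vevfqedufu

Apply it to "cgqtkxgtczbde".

Each output is the input with this applied: move the last character to the front.
On "cgqtkxgtczbde" that produces "ecgqtkxgtczbd".

ecgqtkxgtczbd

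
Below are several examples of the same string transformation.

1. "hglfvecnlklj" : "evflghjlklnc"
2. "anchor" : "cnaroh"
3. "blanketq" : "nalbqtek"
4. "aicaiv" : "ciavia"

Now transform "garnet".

Looking at the pairs, the operation is to swap the front and back halves of the string, then reverse the string.
Working it through for "garnet": intermediate "netgar", final "ragten".
(Check on "anchor": → "horanc" → "cnaroh" ✓)

ragten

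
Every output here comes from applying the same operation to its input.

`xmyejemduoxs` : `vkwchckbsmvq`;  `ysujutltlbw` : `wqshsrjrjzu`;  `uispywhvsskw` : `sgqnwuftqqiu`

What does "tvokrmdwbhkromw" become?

rtmipkbuzfipmku

In each case the input is transformed by: shift every letter 2 places backward in the alphabet (wrapping around).
Doing the same to "tvokrmdwbhkromw": "rtmipkbuzfipmku".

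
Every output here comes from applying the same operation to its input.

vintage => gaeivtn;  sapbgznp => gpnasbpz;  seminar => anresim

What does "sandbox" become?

obxasdn

The rule is to swap each adjacent pair of characters (1↔2, 3↔4, ...), then move the last 3 characters to the front (rotate right by 3).
Doing the same to "sandbox": "obxasdn".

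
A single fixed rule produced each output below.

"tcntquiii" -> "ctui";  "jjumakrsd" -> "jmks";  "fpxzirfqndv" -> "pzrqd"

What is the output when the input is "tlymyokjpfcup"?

The pattern: keep every other character starting from the second (positions 2nd, 4th, 6th, ...).
"tlymyokjpfcup" → "lmojfu".

lmojfu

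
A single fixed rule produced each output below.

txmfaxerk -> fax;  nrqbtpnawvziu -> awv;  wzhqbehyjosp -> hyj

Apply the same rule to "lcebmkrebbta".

Each output is the input with this applied: move the last 3 characters to the front (rotate right by 3), then keep only the last 3 characters.
"lcebmkrebbta" → "btalcebmkreb" → "reb".

reb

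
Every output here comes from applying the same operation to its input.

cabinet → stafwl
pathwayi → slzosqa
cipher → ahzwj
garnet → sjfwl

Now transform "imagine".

esyafw

Each output is the input with this applied: shift every letter 8 places backward in the alphabet (wrapping around), then delete the first character.
For "imagine" the result is "esyafw".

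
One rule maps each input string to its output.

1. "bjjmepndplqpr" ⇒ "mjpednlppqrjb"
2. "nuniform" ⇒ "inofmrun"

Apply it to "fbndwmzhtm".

In each case the input is transformed by: swap each adjacent pair of characters (1↔2, 3↔4, ...), then move the first 2 characters to the end (rotate left by 2).
Starting from "fbndwmzhtm": after the first operation, "bfdnmwhzmt"; after the second, "dnmwhzmtbf".

dnmwhzmtbf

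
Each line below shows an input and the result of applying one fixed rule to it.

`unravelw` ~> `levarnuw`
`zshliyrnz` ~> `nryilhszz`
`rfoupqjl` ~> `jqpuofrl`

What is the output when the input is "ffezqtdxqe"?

Rule — move the last character to the front, then reverse the string.
"ffezqtdxqe" → "effezqtdxq" → "qxdtqzeffe".

qxdtqzeffe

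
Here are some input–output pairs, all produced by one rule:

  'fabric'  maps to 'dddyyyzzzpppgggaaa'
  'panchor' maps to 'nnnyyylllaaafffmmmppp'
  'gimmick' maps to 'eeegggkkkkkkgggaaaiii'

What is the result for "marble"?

kkkyyypppzzzjjjccc

The pattern: repeat every character 3 times, then shift every letter 2 places backward in the alphabet (wrapping around).
For "marble", step one produces "mmmaaarrrbbbllleee"; step two turns that into "kkkyyypppzzzjjjccc".
(Check on "gimmick": → "gggiiimmmmmmiiiccckkk" → "eeegggkkkkkkgggaaaiii" ✓)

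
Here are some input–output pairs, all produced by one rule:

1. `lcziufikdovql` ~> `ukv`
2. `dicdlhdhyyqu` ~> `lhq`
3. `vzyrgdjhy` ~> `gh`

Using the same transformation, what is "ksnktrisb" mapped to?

ts

The rule is to delete the first 2 characters, then keep one character in every 3, starting at position 3 (positions 3rd, 6th, 9th, ...).
Doing the same to "ksnktrisb": "ts".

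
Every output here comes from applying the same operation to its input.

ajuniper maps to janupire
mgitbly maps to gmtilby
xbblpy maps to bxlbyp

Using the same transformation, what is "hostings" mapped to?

The transformation: swap each adjacent pair of characters (1↔2, 3↔4, ...).
So "hostings" becomes "ohtsnisg".

ohtsnisg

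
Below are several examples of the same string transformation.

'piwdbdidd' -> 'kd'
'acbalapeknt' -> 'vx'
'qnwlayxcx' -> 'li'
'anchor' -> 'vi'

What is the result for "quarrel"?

lp

Looking at the pairs, the operation is to shift every letter 5 places backward in the alphabet (wrapping around), then keep only the first 2 characters.
Working it through for "quarrel": intermediate "lpvmmzg", final "lp".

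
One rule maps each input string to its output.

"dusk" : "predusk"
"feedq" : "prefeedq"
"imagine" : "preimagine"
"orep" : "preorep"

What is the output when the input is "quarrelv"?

prequarrelv

Each output is the input with this applied: prepend "pre".
Doing the same to "quarrelv": "prequarrelv".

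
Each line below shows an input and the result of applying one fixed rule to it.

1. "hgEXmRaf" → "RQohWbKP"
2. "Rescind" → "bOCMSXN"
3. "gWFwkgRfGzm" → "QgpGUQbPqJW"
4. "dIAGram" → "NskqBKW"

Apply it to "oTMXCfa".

YdwhmPK

What's happening: shift every letter 10 places forward in the alphabet (wrapping around), then flip the case of every letter.
So "oTMXCfa" becomes "YdwhmPK".
(Check on "gWFwkgRfGzm": → "qGPguqBpQjw" → "QgpGUQbPqJW" ✓)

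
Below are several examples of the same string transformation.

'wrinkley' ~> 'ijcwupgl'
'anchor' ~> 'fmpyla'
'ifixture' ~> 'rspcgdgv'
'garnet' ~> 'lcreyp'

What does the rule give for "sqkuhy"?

In each case the input is transformed by: swap the front and back halves of the string, then shift every letter 2 places backward in the alphabet (wrapping around).
Starting from "sqkuhy": after the first operation, "uhysqk"; after the second, "sfwqoi".

sfwqoi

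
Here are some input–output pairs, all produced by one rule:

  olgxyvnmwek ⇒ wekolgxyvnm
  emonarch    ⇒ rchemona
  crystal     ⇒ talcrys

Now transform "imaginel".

The rule is to move the last 3 characters to the front (rotate right by 3).
So "imaginel" becomes "nelimagi".

nelimagi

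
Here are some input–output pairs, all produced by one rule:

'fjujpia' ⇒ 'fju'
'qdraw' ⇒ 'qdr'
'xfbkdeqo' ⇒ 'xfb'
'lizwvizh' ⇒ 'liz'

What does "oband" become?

oba

What's happening: keep only the first 3 characters.
Doing the same to "oband": "oba".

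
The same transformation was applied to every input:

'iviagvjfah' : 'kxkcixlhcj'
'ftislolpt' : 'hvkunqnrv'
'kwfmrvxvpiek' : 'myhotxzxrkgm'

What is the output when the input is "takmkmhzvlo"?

The transformation: shift every letter 2 places forward in the alphabet (wrapping around).
Doing the same to "takmkmhzvlo": "vcmomojbxnq".

vcmomojbxnq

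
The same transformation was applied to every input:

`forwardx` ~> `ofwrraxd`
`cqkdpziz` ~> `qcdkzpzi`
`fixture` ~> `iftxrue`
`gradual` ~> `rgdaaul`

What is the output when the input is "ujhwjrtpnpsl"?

Each output is the input with this applied: swap each adjacent pair of characters (1↔2, 3↔4, ...).
On "ujhwjrtpnpsl" that produces "juwhrjptpnls".

juwhrjptpnls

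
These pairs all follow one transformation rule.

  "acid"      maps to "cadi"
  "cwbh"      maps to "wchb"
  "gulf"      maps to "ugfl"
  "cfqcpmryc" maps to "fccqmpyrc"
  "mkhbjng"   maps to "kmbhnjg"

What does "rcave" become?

crvae

The transformation: swap each adjacent pair of characters (1↔2, 3↔4, ...).
"rcave" → "crvae".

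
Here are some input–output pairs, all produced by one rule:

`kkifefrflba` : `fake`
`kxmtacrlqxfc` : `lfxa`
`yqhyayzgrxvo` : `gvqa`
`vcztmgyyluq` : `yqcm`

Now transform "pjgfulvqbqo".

qoju

Looking at the pairs, the operation is to keep one character in every 3, starting at position 2 (positions 2nd, 5th, 8th, ...), then swap the front and back halves of the string.
Starting from "pjgfulvqbqo": after the first operation, "juqo"; after the second, "qoju".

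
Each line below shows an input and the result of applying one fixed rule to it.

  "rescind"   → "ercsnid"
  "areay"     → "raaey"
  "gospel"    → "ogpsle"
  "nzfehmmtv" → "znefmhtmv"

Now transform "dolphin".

In each case the input is transformed by: swap each adjacent pair of characters (1↔2, 3↔4, ...).
On "dolphin" that produces "odplihn".

odplihn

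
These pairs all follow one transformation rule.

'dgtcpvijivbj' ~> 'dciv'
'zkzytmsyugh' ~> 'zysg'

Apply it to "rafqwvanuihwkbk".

Each output is the input with this applied: keep one character in every 3, starting at position 1 (positions 1st, 4th, 7th, ...).
For "rafqwvanuihwkbk" the result is "rqaik".

rqaik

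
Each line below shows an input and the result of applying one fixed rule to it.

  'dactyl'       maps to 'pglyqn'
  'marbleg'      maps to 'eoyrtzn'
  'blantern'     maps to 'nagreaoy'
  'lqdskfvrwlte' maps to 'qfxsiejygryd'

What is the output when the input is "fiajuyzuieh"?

Each output is the input with this applied: move the first 2 characters to the end (rotate left by 2), then shift every letter 13 places forward in the alphabet (wrapping around) — i.e. ROT13.
For "fiajuyzuieh", step one produces "ajuyzuiehfi"; step two turns that into "nwhlmhvrusv".

nwhlmhvrusv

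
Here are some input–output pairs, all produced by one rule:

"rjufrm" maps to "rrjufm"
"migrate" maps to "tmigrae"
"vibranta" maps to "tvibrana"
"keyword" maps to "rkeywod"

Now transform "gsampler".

Looking at the pairs, the operation is to move the last character to the front, then swap the first and last characters.
On "gsampler": the first step gives "rgsample", and the second then gives "egsamplr".

egsamplr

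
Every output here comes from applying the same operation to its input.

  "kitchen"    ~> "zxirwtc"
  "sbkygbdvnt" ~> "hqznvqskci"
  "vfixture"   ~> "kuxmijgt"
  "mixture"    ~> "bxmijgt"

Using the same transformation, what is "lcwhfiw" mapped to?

The pattern: shift every letter 11 places backward in the alphabet (wrapping around).
So "lcwhfiw" becomes "arlwuxl".

arlwuxl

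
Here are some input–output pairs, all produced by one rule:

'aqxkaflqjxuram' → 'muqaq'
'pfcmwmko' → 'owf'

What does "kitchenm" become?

Looking at the pairs, the operation is to keep one character in every 3, starting at position 2 (positions 2nd, 5th, 8th, ...), then reverse the string.
"kitchenm" → "mhi".

mhi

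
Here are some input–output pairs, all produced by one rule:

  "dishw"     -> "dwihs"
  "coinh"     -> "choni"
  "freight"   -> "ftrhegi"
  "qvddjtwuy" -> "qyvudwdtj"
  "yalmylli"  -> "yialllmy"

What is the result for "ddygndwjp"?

Rule — take characters alternately from the front and the back (1st, last, 2nd, 2nd-last, ...).
Doing the same to "ddygndwjp": "dpdjywgdn".

dpdjywgdn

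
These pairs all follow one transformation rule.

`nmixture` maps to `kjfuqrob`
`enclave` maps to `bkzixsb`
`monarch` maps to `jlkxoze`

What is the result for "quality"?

In each case the input is transformed by: shift every letter 3 places backward in the alphabet (wrapping around).
So "quality" becomes "nrxifqv".

nrxifqv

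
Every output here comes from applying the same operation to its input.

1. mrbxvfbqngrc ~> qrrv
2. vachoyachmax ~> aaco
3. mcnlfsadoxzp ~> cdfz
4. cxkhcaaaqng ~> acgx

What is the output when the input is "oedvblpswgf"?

The transformation: keep one character in every 3, starting at position 2 (positions 2nd, 5th, 8th, ...), then sort the characters into alphabetical order.
Applying both steps to "oedvblpswgf": "ebsf", then "befs".

befs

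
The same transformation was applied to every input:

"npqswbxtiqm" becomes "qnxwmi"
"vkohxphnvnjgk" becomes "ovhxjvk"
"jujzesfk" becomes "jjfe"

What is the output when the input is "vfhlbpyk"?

Each output is the input with this applied: keep every other character starting from the first (positions 1st, 3rd, 5th, ...), then swap each adjacent pair of characters (1↔2, 3↔4, ...).
Starting from "vfhlbpyk": after the first operation, "vhby"; after the second, "hvyb".
(Check on "jujzesfk": → "jjef" → "jjfe" ✓)

hvyb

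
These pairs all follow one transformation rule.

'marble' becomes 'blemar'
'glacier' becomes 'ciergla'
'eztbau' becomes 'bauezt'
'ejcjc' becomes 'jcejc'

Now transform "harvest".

vesthar

The transformation: move the first 3 characters to the end (rotate left by 3).
Applying that to "harvest" gives "vesthar".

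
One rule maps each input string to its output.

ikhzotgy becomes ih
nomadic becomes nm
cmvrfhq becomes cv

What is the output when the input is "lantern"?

Rule — keep every other character starting from the first (positions 1st, 3rd, 5th, ...), then keep only the first 2 characters.
"lantern" → "lnen" → "ln".

ln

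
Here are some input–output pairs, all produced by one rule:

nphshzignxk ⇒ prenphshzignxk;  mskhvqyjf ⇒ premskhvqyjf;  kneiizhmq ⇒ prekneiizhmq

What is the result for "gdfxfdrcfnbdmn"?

pregdfxfdrcfnbdmn

Rule — prepend "pre".
Doing the same to "gdfxfdrcfnbdmn": "pregdfxfdrcfnbdmn".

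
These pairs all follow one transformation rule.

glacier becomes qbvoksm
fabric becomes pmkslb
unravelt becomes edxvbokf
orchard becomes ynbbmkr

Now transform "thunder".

The transformation: take characters alternately from the front and the back (1st, last, 2nd, 2nd-last, ...), then shift every letter 10 places forward in the alphabet (wrapping around).
Working it through for "thunder": intermediate "trheudn", final "dbroenx".
(Check on "fabric": → "fcaibr" → "pmkslb" ✓)

dbroenx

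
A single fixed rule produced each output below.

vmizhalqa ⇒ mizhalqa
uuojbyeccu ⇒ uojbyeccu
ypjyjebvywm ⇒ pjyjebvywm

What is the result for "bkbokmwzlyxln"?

Rule — delete the first character.
For "bkbokmwzlyxln" the result is "kbokmwzlyxln".

kbokmwzlyxln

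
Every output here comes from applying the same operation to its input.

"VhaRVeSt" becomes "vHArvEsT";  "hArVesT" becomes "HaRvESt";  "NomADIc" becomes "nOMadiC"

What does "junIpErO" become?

JUNiPeRo

Each output is the input with this applied: flip the case of every letter.
For "junIpErO" the result is "JUNiPeRo".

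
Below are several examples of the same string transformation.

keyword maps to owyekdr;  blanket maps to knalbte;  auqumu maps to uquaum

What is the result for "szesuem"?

The pattern: reverse the string, then move the first 2 characters to the end (rotate left by 2).
For "szesuem", step one produces "meusezs"; step two turns that into "usezsme".

usezsme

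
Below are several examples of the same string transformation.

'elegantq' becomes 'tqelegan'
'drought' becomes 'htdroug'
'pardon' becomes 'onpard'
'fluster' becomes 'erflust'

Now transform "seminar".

arsemin

The pattern: move the last 2 characters to the front (rotate right by 2).
Applying that to "seminar" gives "arsemin".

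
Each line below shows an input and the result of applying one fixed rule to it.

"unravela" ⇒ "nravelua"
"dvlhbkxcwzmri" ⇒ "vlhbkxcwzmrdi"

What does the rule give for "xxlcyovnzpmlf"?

xlcyovnzpmlxf

The rule is to swap the first and last characters, then move the first character to the end.
On "xxlcyovnzpmlf": the first step gives "fxlcyovnzpmlx", and the second then gives "xlcyovnzpmlxf".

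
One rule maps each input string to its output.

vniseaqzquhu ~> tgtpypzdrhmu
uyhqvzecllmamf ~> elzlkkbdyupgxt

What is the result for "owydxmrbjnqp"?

opmiaqlwcxvn

Looking at the pairs, the operation is to shift every letter 1 place backward in the alphabet (wrapping around), then reverse the string.
So "owydxmrbjnqp" becomes "opmiaqlwcxvn".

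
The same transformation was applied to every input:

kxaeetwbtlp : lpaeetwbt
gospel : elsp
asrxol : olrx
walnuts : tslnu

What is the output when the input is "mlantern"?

The pattern: delete the first 2 characters, then move the last 2 characters to the front (rotate right by 2).
"mlantern" → "antern" → "rnante".
(Check on "gospel": → "spel" → "elsp" ✓)

rnante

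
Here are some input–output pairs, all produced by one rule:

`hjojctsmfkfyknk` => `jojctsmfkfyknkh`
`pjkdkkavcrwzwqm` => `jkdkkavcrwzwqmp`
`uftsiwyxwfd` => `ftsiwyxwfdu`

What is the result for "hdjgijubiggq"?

djgijubiggqh

Looking at the pairs, the operation is to move the first character to the end.
So "hdjgijubiggq" becomes "djgijubiggqh".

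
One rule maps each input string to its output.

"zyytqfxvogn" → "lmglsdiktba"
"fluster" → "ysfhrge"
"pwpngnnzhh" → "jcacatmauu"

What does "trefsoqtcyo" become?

The transformation: shift every letter 13 places forward in the alphabet (wrapping around) — i.e. ROT13, then swap each adjacent pair of characters (1↔2, 3↔4, ...).
Applying both steps to "trefsoqtcyo": "gersfbdgplb", then "egsrbfgdlpb".
(Check on "pwpngnnzhh": → "cjcataamuu" → "jcacatmauu" ✓)

egsrbfgdlpb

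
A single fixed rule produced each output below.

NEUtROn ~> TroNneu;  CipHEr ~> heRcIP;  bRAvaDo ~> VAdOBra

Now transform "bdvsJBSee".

SjbsEEBDV

Each output is the input with this applied: flip the case of every letter, then move the first 3 characters to the end (rotate left by 3).
Applying that to "bdvsJBSee" gives "SjbsEEBDV".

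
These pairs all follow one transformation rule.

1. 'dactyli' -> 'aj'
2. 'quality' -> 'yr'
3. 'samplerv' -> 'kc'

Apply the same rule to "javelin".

What's happening: keep one character in every 3, starting at position 3 (positions 3rd, 6th, 9th, ...), then shift every letter 2 places backward in the alphabet (wrapping around).
Applying both steps to "javelin": "vi", then "tg".

tg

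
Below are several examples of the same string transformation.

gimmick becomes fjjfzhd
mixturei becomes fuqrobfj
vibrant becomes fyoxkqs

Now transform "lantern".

xkqboki

The transformation: move the first character to the end, then shift every letter 3 places backward in the alphabet (wrapping around).
Starting from "lantern": after the first operation, "anternl"; after the second, "xkqboki".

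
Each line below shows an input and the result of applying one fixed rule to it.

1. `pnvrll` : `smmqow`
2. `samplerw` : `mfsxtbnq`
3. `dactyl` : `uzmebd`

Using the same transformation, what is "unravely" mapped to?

What's happening: shift every letter 1 place forward in the alphabet (wrapping around), then swap the front and back halves of the string.
Starting from "unravely": after the first operation, "vosbwfmz"; after the second, "wfmzvosb".

wfmzvosb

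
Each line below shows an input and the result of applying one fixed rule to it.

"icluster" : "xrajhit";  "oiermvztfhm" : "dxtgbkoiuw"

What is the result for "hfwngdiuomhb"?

wulcvsxjdbw

Each output is the input with this applied: shift every letter 11 places backward in the alphabet (wrapping around), then delete the last character.
"hfwngdiuomhb" → "wulcvsxjdbwq" → "wulcvsxjdbw".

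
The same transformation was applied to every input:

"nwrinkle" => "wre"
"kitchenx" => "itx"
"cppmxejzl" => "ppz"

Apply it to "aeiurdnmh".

eim

Looking at the pairs, the operation is to swap each adjacent pair of characters (1↔2, 3↔4, ...), then keep one character in every 3, starting at position 1 (positions 1st, 4th, 7th, ...).
On "aeiurdnmh": the first step gives "eauidrmnh", and the second then gives "eim".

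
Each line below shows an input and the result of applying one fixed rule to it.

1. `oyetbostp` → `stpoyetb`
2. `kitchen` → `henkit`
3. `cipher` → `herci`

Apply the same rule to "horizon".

Looking at the pairs, the operation is to move the last 3 characters to the front (rotate right by 3), then delete the last character.
For "horizon", step one produces "zonhori"; step two turns that into "zonhor".

zonhor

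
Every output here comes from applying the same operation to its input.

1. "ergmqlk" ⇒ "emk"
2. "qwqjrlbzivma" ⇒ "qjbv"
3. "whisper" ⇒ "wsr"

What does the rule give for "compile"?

What's happening: keep one character in every 3, starting at position 1 (positions 1st, 4th, 7th, ...).
So "compile" becomes "cpe".

cpe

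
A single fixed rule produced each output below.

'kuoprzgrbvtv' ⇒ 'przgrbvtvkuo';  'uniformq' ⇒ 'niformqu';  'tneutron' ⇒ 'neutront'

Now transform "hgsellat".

gsellath

What's happening: move the last 3 characters to the front (rotate right by 3), then swap the front and back halves of the string.
For "hgsellat", step one produces "lathgsel"; step two turns that into "gsellath".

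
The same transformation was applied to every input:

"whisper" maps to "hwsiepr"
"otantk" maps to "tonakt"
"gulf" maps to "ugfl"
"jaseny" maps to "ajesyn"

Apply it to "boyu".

Each output is the input with this applied: swap each adjacent pair of characters (1↔2, 3↔4, ...).
Doing the same to "boyu": "obuy".

obuy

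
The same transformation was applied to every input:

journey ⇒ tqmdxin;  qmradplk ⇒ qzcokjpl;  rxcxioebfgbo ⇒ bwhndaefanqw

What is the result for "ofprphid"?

Looking at the pairs, the operation is to shift every letter 1 place backward in the alphabet (wrapping around), then move the first 2 characters to the end (rotate left by 2).
Doing the same to "ofprphid": "oqoghcne".

oqoghcne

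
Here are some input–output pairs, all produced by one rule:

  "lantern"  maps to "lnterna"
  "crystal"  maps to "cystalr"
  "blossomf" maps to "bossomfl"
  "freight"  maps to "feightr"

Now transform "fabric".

Rule — move the first character to the end, then swap the first and last characters.
Working it through for "fabric": intermediate "abricf", final "fbrica".
(Check on "freight": → "reightf" → "feightr" ✓)

fbrica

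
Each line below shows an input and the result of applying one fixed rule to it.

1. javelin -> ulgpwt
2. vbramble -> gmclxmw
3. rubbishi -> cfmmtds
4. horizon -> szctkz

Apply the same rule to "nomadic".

yzxlot

Looking at the pairs, the operation is to delete the last character, then shift every letter 11 places forward in the alphabet (wrapping around).
"nomadic" → "nomadi" → "yzxlot".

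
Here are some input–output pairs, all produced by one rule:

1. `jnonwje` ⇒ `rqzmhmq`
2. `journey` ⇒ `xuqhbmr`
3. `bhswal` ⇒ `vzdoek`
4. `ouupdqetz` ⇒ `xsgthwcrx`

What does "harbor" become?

uerukd

The transformation: shift every letter 3 places forward in the alphabet (wrapping around), then move the first 2 characters to the end (rotate left by 2).
Starting from "harbor": after the first operation, "kdueru"; after the second, "uerukd".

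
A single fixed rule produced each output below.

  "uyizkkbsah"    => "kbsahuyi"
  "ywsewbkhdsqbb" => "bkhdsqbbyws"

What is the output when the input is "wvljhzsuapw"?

The rule is to move the first 3 characters to the end (rotate left by 3), then delete the first 2 characters.
"wvljhzsuapw" → "jhzsuapwwvl" → "zsuapwwvl".
(Check on "uyizkkbsah": → "zkkbsahuyi" → "kbsahuyi" ✓)

zsuapwwvl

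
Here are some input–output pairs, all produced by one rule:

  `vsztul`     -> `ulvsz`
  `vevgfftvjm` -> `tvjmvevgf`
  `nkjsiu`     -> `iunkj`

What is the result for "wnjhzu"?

What's happening: swap the front and back halves of the string, then delete the first character.
Working it through for "wnjhzu": intermediate "hzuwnj", final "zuwnj".

zuwnj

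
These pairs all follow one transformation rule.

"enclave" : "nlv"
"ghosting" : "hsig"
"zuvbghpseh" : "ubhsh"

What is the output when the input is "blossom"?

Looking at the pairs, the operation is to keep every other character starting from the second (positions 2nd, 4th, 6th, ...).
On "blossom" that produces "lso".

lso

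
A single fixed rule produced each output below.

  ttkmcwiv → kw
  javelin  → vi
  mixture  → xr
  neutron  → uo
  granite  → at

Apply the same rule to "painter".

ie

Rule — keep one character in every 3, starting at position 3 (positions 3rd, 6th, 9th, ...).
"painter" → "ie".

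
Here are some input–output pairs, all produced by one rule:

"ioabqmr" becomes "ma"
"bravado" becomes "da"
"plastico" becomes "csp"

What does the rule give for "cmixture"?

Rule — reverse the string, then keep one character in every 3, starting at position 2 (positions 2nd, 5th, 8th, ...).
Working it through for "cmixture": intermediate "erutximc", final "rxc".

rxc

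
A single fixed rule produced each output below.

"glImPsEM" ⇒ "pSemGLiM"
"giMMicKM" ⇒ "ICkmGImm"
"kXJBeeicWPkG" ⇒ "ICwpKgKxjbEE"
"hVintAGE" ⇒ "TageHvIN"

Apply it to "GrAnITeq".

The transformation: swap the front and back halves of the string, then flip the case of every letter.
Applying that to "GrAnITeq" gives "itEQgRaN".

itEQgRaN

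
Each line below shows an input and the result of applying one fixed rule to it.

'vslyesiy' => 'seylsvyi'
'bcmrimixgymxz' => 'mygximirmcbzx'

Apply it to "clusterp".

etsulcpr

What's happening: reverse the string, then move the first 2 characters to the end (rotate left by 2).
Working it through for "clusterp": intermediate "pretsulc", final "etsulcpr".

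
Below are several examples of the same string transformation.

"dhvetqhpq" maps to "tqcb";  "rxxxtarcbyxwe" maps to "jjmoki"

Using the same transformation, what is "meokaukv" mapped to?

Each output is the input with this applied: shift every letter 12 places forward in the alphabet (wrapping around), then keep every other character starting from the second (positions 2nd, 4th, 6th, ...).
"meokaukv" → "qwgh".

qwgh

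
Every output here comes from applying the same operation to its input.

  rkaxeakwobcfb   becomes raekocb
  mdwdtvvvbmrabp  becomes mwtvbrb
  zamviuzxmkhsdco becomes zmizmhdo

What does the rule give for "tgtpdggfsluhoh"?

Rule — keep every other character starting from the first (positions 1st, 3rd, 5th, ...).
For "tgtpdggfsluhoh" the result is "ttdgsuo".

ttdgsuo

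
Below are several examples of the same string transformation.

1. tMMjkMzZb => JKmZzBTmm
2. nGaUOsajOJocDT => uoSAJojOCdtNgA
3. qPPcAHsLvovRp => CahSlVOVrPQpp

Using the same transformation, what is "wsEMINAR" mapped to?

minarWSe

Looking at the pairs, the operation is to move the first 3 characters to the end (rotate left by 3), then flip the case of every letter.
For "wsEMINAR", step one produces "MINARwsE"; step two turns that into "minarWSe".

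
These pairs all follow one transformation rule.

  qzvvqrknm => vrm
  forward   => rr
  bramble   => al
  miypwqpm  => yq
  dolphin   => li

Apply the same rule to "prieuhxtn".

The transformation: keep one character in every 3, starting at position 3 (positions 3rd, 6th, 9th, ...).
On "prieuhxtn" that produces "ihn".

ihn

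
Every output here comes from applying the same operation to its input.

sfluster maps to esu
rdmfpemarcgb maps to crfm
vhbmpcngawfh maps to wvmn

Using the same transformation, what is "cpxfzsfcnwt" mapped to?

The rule is to keep one character in every 3, starting at position 1 (positions 1st, 4th, 7th, ...), then move the last character to the front.
For "cpxfzsfcnwt", step one produces "cffw"; step two turns that into "wcff".

wcff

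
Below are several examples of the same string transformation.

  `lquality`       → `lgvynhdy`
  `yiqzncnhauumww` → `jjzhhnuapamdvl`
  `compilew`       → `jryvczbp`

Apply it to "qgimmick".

xpvzzvtd

In each case the input is transformed by: shift every letter 13 places forward in the alphabet (wrapping around) — i.e. ROT13, then reverse the string.
Applying both steps to "qgimmick": "dtvzzvpx", then "xpvzzvtd".
(Check on "lquality": → "ydhnyvgl" → "lgvynhdy" ✓)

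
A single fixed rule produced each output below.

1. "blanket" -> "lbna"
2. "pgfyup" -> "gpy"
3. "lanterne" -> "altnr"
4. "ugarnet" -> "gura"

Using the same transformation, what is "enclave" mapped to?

Each output is the input with this applied: swap each adjacent pair of characters (1↔2, 3↔4, ...), then delete the last 3 characters.
"enclave" → "nelcvae" → "nelc".

nelc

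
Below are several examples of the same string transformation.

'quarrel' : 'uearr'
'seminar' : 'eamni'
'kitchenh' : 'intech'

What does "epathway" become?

What's happening: take characters alternately from the front and the back (1st, last, 2nd, 2nd-last, ...), then delete the first 2 characters.
Applying both steps to "epathway": "eypaawth", then "paawth".

paawth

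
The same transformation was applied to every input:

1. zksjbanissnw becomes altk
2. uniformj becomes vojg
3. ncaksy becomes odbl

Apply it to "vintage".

The pattern: shift every letter 1 place forward in the alphabet (wrapping around), then keep only the first 4 characters.
Starting from "vintage": after the first operation, "wjoubhf"; after the second, "wjou".

wjou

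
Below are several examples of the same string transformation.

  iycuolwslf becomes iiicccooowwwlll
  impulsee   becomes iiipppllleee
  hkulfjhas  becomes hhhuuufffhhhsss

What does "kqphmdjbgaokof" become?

The pattern: keep every other character starting from the first (positions 1st, 3rd, 5th, ...), then repeat every character 3 times.
On "kqphmdjbgaokof": the first step gives "kpmjgoo", and the second then gives "kkkpppmmmjjjgggoooooo".
(Check on "hkulfjhas": → "hufhs" → "hhhuuufffhhhsss" ✓)

kkkpppmmmjjjgggoooooo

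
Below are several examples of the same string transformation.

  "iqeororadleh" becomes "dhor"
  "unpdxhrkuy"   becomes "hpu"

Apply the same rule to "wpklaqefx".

The rule is to sort the characters into alphabetical order, then keep one character in every 3, starting at position 2 (positions 2nd, 5th, 8th, ...).
Applying both steps to "wpklaqefx": "aefklpqwx", then "elw".

elw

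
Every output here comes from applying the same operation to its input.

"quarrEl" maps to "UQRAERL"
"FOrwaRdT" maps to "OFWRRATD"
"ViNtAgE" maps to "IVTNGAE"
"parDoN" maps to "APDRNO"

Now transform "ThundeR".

HTNUEDR

What's happening: swap each adjacent pair of characters (1↔2, 3↔4, ...), then convert every letter to uppercase.
Applying both steps to "ThundeR": "hTnuedR", then "HTNUEDR".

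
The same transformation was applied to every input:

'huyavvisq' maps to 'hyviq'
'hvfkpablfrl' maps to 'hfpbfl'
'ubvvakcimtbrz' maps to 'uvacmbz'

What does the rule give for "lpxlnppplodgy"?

lxnpldy

What's happening: keep every other character starting from the first (positions 1st, 3rd, 5th, ...).
"lpxlnppplodgy" → "lxnpldy".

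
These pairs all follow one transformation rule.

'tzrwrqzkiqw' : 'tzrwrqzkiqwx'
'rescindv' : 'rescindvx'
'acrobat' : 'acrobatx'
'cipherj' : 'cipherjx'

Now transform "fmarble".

The rule is to append "x".
For "fmarble" the result is "fmarblex".

fmarblex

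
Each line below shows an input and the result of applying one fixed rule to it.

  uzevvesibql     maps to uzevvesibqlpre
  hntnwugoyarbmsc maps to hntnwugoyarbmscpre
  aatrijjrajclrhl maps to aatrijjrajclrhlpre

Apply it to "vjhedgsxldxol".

vjhedgsxldxolpre

What's happening: append "pre".
"vjhedgsxldxol" → "vjhedgsxldxolpre".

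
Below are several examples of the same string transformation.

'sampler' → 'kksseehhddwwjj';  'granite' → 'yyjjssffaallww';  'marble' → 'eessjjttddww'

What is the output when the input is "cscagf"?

The rule is to double every character, then shift every letter 8 places backward in the alphabet (wrapping around).
"cscagf" → "ccssccaaggff" → "uukkuussyyxx".

uukkuussyyxx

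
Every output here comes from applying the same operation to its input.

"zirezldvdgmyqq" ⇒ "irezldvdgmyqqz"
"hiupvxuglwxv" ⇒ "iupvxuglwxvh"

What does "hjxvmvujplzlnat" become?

What's happening: move the first character to the end.
Doing the same to "hjxvmvujplzlnat": "jxvmvujplzlnath".

jxvmvujplzlnath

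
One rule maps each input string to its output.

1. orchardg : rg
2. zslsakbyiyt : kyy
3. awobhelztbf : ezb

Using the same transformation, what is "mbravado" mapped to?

ao

In each case the input is transformed by: keep every other character starting from the second (positions 2nd, 4th, 6th, ...), then delete the first 2 characters.
On "mbravado": the first step gives "baao", and the second then gives "ao".
(Check on "zslsakbyiyt": → "sskyy" → "kyy" ✓)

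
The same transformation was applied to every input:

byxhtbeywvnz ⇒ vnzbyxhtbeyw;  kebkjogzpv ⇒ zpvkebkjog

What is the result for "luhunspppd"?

The pattern: move the last 3 characters to the front (rotate right by 3).
On "luhunspppd" that produces "ppdluhunsp".

ppdluhunsp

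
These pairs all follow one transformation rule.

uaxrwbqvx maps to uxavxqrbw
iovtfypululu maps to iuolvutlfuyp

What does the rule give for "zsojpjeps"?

zsspoejjp

Looking at the pairs, the operation is to take characters alternately from the front and the back (1st, last, 2nd, 2nd-last, ...).
Doing the same to "zsojpjeps": "zsspoejjp".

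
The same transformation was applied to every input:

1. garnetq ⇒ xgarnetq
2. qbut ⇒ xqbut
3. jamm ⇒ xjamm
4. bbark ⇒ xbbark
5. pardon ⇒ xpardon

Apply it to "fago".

xfago

The rule is to prepend "x".
Doing the same to "fago": "xfago".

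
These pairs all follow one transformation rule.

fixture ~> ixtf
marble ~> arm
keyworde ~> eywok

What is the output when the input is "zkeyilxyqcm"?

keyilxyz

The pattern: delete the last 3 characters, then move the first character to the end.
Working it through for "zkeyilxyqcm": intermediate "zkeyilxy", final "keyilxyz".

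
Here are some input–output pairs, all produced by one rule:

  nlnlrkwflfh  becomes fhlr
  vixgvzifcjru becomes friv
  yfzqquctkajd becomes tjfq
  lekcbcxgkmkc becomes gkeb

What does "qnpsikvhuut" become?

htni

The rule is to keep one character in every 3, starting at position 2 (positions 2nd, 5th, 8th, ...), then swap the front and back halves of the string.
So "qnpsikvhuut" becomes "htni".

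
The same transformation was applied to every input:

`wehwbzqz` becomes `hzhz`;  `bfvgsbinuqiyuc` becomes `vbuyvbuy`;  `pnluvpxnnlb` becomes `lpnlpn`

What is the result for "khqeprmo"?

qrqr

The transformation: keep one character in every 3, starting at position 3 (positions 3rd, 6th, 9th, ...), then write the whole string twice.
On "khqeprmo" that produces "qrqr".
(Check on "wehwbzqz": → "hz" → "hzhz" ✓)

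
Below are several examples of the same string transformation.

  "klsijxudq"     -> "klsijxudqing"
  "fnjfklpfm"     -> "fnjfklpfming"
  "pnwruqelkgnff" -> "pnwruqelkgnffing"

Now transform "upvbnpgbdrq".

upvbnpgbdrqing

What's happening: append "ing".
On "upvbnpgbdrq" that produces "upvbnpgbdrqing".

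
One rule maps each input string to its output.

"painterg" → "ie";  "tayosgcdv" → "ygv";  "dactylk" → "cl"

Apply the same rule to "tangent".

In each case the input is transformed by: keep one character in every 3, starting at position 3 (positions 3rd, 6th, 9th, ...).
So "tangent" becomes "nn".

nn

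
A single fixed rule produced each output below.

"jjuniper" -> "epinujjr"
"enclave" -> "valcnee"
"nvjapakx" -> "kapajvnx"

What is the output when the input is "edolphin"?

The pattern: reverse the string, then move the first character to the end.
For "edolphin", step one produces "nihplode"; step two turns that into "ihploden".
(Check on "jjuniper": → "repinujj" → "epinujjr" ✓)

ihploden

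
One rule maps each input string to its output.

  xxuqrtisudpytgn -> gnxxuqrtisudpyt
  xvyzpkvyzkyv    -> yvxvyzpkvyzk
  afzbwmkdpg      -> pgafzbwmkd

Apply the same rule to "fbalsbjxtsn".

snfbalsbjxt

Looking at the pairs, the operation is to move the last 2 characters to the front (rotate right by 2).
Doing the same to "fbalsbjxtsn": "snfbalsbjxt".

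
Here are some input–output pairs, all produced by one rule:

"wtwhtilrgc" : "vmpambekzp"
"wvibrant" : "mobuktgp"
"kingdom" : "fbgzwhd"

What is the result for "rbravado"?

huktotwk

The pattern: shift every letter 7 places backward in the alphabet (wrapping around), then swap the first and last characters.
On "rbravado": the first step gives "kuktotwh", and the second then gives "huktotwk".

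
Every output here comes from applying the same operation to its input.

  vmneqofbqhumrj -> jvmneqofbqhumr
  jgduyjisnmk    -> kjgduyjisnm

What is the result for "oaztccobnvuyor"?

roaztccobnvuyo

The rule is to move the last character to the front.
Doing the same to "oaztccobnvuyor": "roaztccobnvuyo".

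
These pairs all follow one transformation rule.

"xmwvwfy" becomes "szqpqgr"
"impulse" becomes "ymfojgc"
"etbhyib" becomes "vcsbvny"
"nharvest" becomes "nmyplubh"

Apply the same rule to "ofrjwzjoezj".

Each output is the input with this applied: reverse the string, then shift every letter 6 places backward in the alphabet (wrapping around).
Working it through for "ofrjwzjoezj": intermediate "jzeojzwjrfo", final "dtyidtqdlzi".

dtyidtqdlzi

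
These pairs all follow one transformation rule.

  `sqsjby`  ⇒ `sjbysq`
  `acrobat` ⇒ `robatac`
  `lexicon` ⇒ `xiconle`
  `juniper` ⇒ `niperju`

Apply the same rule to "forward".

rwardfo

In each case the input is transformed by: move the first 2 characters to the end (rotate left by 2).
Applying that to "forward" gives "rwardfo".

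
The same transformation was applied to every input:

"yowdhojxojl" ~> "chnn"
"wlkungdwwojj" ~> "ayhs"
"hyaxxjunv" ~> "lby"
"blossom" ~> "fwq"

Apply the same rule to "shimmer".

wqv

Looking at the pairs, the operation is to keep one character in every 3, starting at position 1 (positions 1st, 4th, 7th, ...), then shift every letter 4 places forward in the alphabet (wrapping around).
Starting from "shimmer": after the first operation, "smr"; after the second, "wqv".
(Check on "wlkungdwwojj": → "wudo" → "ayhs" ✓)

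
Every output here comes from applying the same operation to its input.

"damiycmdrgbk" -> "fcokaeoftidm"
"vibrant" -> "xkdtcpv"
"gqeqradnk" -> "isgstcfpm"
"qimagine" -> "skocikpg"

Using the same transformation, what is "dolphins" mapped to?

fqnrjkpu

The transformation: shift every letter 2 places forward in the alphabet (wrapping around).
So "dolphins" becomes "fqnrjkpu".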